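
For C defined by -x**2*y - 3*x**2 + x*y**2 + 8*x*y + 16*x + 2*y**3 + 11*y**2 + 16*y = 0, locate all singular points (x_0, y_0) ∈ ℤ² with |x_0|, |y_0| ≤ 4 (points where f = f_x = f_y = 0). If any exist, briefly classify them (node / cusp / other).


Singular points: {(2, -2)}; classification: node.

Compute partial derivatives:
  f_x = -2*x*y - 6*x + y**2 + 8*y + 16.
  f_y = -x**2 + 2*x*y + 8*x + 6*y**2 + 22*y + 16.
Scan x_0 ∈ {−4, ..., 4}. For each x_0, f_y(x_0, y) is a polynomial in y; find its integer roots y ∈ {−4, ..., 4}, then test f_x and f at those candidates.
  x = -4: f_y(-4, y) = 6*y**2 + 14*y - 32; no integer root y with |y| ≤ 4.
  x = -3: f_y(-3, y) = 6*y**2 + 16*y - 17; no integer root y with |y| ≤ 4.
  x = -2: f_y(-2, y) = 6*y**2 + 18*y - 4; no integer root y with |y| ≤ 4.
  x = -1: f_y(-1, y) = 6*y**2 + 20*y + 7; no integer root y with |y| ≤ 4.
  x = 0: f_y(0, y) = 6*y**2 + 22*y + 16; vanishes at y ∈ {-1}. (0, -1): f_x = 9 ≠ 0.
  x = 1: f_y(1, y) = 6*y**2 + 24*y + 23; no integer root y with |y| ≤ 4.
  x = 2: f_y(2, y) = 6*y**2 + 26*y + 28; vanishes at y ∈ {-2}. (2, -2): f_x = 0, f = 0 — SINGULAR.
  x = 3: f_y(3, y) = 6*y**2 + 28*y + 31; no integer root y with |y| ≤ 4.
  x = 4: f_y(4, y) = 6*y**2 + 30*y + 32; no integer root y with |y| ≤ 4.
Only singular point on the grid: (2, -2).
Classify: substitute x = 2 + u, y = -2 + v and expand: f = -u**2*v - u**2 + u*v**2 + 2*v**3 + v**2.
No constant or linear terms (consistent with a singular point). Quadratic part: -u**2 + v**2. Cubic part: -u**2*v + u*v**2 + 2*v**3.
The quadratic part v**2 - u**2 = (v − u)(v + u) splits into two distinct linear factors, so there are two distinct tangent lines y − -2 = ±(x − 2) — this is a node (ordinary double point).
Classification: node.


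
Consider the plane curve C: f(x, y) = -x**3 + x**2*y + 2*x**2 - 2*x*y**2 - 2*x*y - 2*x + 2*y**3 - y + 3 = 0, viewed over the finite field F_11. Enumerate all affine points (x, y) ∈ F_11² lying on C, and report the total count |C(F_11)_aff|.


Affine F_11-points: {(0, 6), (0, 7), (0, 9), (1, 1), (1, 10), (2, 8), (3, 10), (4, 9), (6, 5), (7, 9), (8, 10), (10, 4)}; count = 12.

For each of the 121 pairs (x, y) ∈ F_11², evaluate f(x, y) mod 11. Record the zeros.
  x = 0: [0↦3, 1↦4, 2↦6, 3↦10, 4↦6, 5↦6, 6↦0, 7↦0, 8↦7, 9↦0, 10↦2]  zeros at y ∈ {6, 7, 9}
  x = 1: [0↦2, 1↦0, 2↦6, 3↦10, 4↦2, 5↦5, 6↦9, 7↦4, 8↦2, 9↦4, 10↦0]  zeros at y ∈ {1, 10}
  x = 2: [0↦10, 1↦7, 2↦8, 3↦3, 4↦4, 5↦1, 6↦6, 7↦9, 8↦0, 9↦2, 10↦5]  zeros at y ∈ {8}
  x = 3: [0↦10, 1↦8, 2↦6, 3↦5, 4↦6, 5↦10, 6↦7, 7↦9, 8↦6, 9↦10, 10↦0]  zeros at y ∈ {10}
  x = 4: [0↦7, 1↦8, 2↦5, 3↦10, 4↦2, 5↦4, 6↦6, 7↦9, 8↦3, 9↦0, 10↦1]  zeros at y ∈ {9}
  x = 5: [0↦6, 1↦1, 2↦10, 3↦1, 4↦8, 5↦10, 6↦8, 7↦3, 8↦7, 9↦10, 10↦2]  zeros at y ∈ ∅
  x = 6: [0↦1, 1↦3, 2↦4, 3↦5, 4↦7, 5↦0, 6↦7, 7↦7, 8↦1, 9↦1, 10↦8]  zeros at y ∈ {5}
  x = 7: [0↦8, 1↦8, 2↦3, 3↦5, 4↦4, 5↦1, 6↦8, 7↦4, 8↦1, 9↦0, 10↦2]  zeros at y ∈ {9}
  x = 8: [0↦10, 1↦10, 2↦1, 3↦6, 4↦4, 5↦7, 6↦5, 7↦10, 8↦1, 9↦1, 10↦0]  zeros at y ∈ {10}
  x = 9: [0↦1, 1↦3, 2↦3, 3↦2, 4↦1, 5↦1, 6↦3, 7↦8, 8↦6, 9↦9, 10↦7]  zeros at y ∈ ∅
  x = 10: [0↦8, 1↦3, 2↦3, 3↦9, 4↦0, 5↦10, 6↦7, 7↦3, 8↦10, 9↦7, 10↦6]  zeros at y ∈ {4}
Collecting zeros: affine points = {(0, 6), (0, 7), (0, 9), (1, 1), (1, 10), (2, 8), (3, 10), (4, 9), (6, 5), (7, 9), (8, 10), (10, 4)}.
Total count |C(F_11)_aff| = 12.


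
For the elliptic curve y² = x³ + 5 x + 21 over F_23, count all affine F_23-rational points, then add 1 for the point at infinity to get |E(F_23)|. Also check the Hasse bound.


Affine points = {(1, 2), (1, 21), (2, 4), (2, 19), (4, 6), (4, 17), (7, 10), (7, 13), (9, 6), (9, 17), (10, 6), (10, 17), (11, 2), (11, 21), (13, 11), (13, 12), (14, 11), (14, 12), (18, 3), (18, 20), (19, 11), (19, 12), (20, 5), (20, 18), (21, 7), (21, 16)}; affine count = 26; |E(F_23)| = 27.

Discriminant check: Δ ∝ 4a³ + 27b² = 4·5³ + 27·21² = 4·125 + 27·441 ≡ 10 (mod 23). Nonzero ⇒ E is nonsingular.
For each x ∈ F_23, compute rhs = x³ + 5·x + 21 mod 23, then count y ∈ F_23 with y² ≡ rhs.
  x = 0: rhs = 21, matching y values: none (0 points).
  x = 1: rhs = 4, matching y values: 2, 21 (2 points).
  x = 2: rhs = 16, matching y values: 4, 19 (2 points).
  x = 3: rhs = 17, matching y values: none (0 points).
  x = 4: rhs = 13, matching y values: 6, 17 (2 points).
  x = 5: rhs = 10, matching y values: none (0 points).
  x = 6: rhs = 14, matching y values: none (0 points).
  x = 7: rhs = 8, matching y values: 10, 13 (2 points).
  x = 8: rhs = 21, matching y values: none (0 points).
  x = 9: rhs = 13, matching y values: 6, 17 (2 points).
  x = 10: rhs = 13, matching y values: 6, 17 (2 points).
  x = 11: rhs = 4, matching y values: 2, 21 (2 points).
  x = 12: rhs = 15, matching y values: none (0 points).
  x = 13: rhs = 6, matching y values: 11, 12 (2 points).
  x = 14: rhs = 6, matching y values: 11, 12 (2 points).
  x = 15: rhs = 21, matching y values: none (0 points).
  x = 16: rhs = 11, matching y values: none (0 points).
  x = 17: rhs = 5, matching y values: none (0 points).
  x = 18: rhs = 9, matching y values: 3, 20 (2 points).
  x = 19: rhs = 6, matching y values: 11, 12 (2 points).
  x = 20: rhs = 2, matching y values: 5, 18 (2 points).
  x = 21: rhs = 3, matching y values: 7, 16 (2 points).
  x = 22: rhs = 15, matching y values: none (0 points).
Total affine count: 26.
Full point count |E(F_23)| = 26 + 1 = 27.
Hasse bound: |27 − (23+1)| = |3| = 3 ≤ 2√23 ≈ 9.5917 ✓.


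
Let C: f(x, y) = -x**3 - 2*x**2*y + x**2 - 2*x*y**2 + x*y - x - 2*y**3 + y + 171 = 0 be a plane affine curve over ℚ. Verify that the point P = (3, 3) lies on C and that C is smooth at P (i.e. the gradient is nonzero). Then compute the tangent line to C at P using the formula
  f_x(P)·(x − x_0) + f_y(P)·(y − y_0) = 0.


Tangent line at P: -73*x - 104*y + 531 = 0.

Step 1: f(3, 3) = 0, so P lies on C.
Step 2: partial derivatives
  f_x(x, y) = -3*x**2 - 4*x*y + 2*x - 2*y**2 + y - 1, f_y(x, y) = -2*x**2 - 4*x*y + x - 6*y**2 + 1.
  f_x(P) = -73, f_y(P) = -104 (gradient nonzero, so P is smooth).
Step 3: tangent line at P: -73·(x − 3) + -104·(y − 3) = 0.
Expanding: -73*x - 104*y + 531 = 0.


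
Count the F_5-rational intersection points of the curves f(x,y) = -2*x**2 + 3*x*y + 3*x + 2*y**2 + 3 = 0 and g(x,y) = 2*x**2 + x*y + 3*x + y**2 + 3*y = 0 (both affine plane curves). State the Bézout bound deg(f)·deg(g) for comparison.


Common zeros: ∅; count = 0; Bézout bound = 4.

deg(f) = 2, deg(g) = 2, so Bézout bound = 4.
Scan x ∈ F_5. For each x, list the y ∈ F_5 with f(x, y) ≡ 0 and those with g(x, y) ≡ 0 (mod 5); the common zeros in that column are the intersection.
  x = 0: f ≡ 0 at y ∈ {1, 4}; g ≡ 0 at y ∈ {0, 2}; common: ∅.
  x = 1: f ≡ 0 at y ∈ ∅; g ≡ 0 at y ∈ {0, 1}; common: ∅.
  x = 2: f ≡ 0 at y ∈ ∅; g ≡ 0 at y ∈ {1, 4}; common: ∅.
  x = 3: f ≡ 0 at y ∈ {1, 2}; g ≡ 0 at y ∈ ∅; common: ∅.
  x = 4: f ≡ 0 at y ∈ {2}; g ≡ 0 at y ∈ ∅; common: ∅.
Collecting: common zeros = ∅, so the count is 0.
Comparison with the Bézout bound: 0 ≤ 4 = deg(f)·deg(g), as expected for curves with no common component (the affine F_5-count falls short of the bound because intersections may lie at infinity, over extension fields, or carry multiplicity).


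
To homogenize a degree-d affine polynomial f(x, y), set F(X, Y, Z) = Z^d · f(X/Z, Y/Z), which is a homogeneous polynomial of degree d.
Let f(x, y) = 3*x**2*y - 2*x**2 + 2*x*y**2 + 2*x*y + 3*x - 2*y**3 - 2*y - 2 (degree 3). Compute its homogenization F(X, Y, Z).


F(X, Y, Z) = 3*X**2*Y - 2*X**2*Z + 2*X*Y**2 + 2*X*Y*Z + 3*X*Z**2 - 2*Y**3 - 2*Y*Z**2 - 2*Z**3

deg(f) = 3.
Substitute x = X/Z, y = Y/Z into f, then multiply by Z^3.
  monomial 3·x^2·y^1 ↦ 3·X^2·Y^1·Z^0.
  monomial -2·x^2·y^0 ↦ -2·X^2·Y^0·Z^1.
  monomial 2·x^1·y^2 ↦ 2·X^1·Y^2·Z^0.
  monomial 2·x^1·y^1 ↦ 2·X^1·Y^1·Z^1.
  monomial 3·x^1·y^0 ↦ 3·X^1·Y^0·Z^2.
  monomial -2·x^0·y^3 ↦ -2·X^0·Y^3·Z^0.
  monomial -2·x^0·y^1 ↦ -2·X^0·Y^1·Z^2.
  monomial -2·x^0·y^0 ↦ -2·X^0·Y^0·Z^3.
Collecting: F(X, Y, Z) = 3*X**2*Y - 2*X**2*Z + 2*X*Y**2 + 2*X*Y*Z + 3*X*Z**2 - 2*Y**3 - 2*Y*Z**2 - 2*Z**3.


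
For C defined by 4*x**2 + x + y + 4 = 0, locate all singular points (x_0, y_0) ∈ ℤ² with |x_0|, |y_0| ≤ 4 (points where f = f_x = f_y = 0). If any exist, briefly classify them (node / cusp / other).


No singular points in the scanned grid; C is smooth there.

Compute partial derivatives:
  f_x = 8*x + 1.
  f_y = 1.
f_y = 1 is a nonzero constant, so f_y never vanishes: no point (x, y) can satisfy f = f_x = f_y = 0. In particular no (x, y) ∈ {−4, ..., 4}² is singular; the curve is smooth.


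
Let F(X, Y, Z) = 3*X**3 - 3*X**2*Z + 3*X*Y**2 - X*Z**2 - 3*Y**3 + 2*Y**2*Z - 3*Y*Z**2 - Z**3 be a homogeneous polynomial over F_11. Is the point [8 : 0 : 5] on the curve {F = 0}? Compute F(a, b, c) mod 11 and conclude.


F(8,0,5) ≡ 9 (mod 11); P is NOT on the curve.

Evaluate F(8, 0, 5) term-by-term (mod 11).
  3*X**3 ↦ 3·512·1·1 = 1536
  -3*X**2*Z ↦ -3·64·1·5 = -960
  3*X*Y**2 ↦ 3·8·0·1 = 0
  -X*Z**2 ↦ -1·8·1·25 = -200
  -3*Y**3 ↦ -3·1·0·1 = 0
  2*Y**2*Z ↦ 2·1·0·5 = 0
  -3*Y*Z**2 ↦ -3·1·0·25 = 0
  -Z**3 ↦ -1·1·1·125 = -125
Sum: F(8, 0, 5) = (1536) + (-960) + (0) + (-200) + (0) + (0) + (0) + (-125) = 251.
Reducing mod 11: 251 ≡ 9 (mod 11).
Since F(a, b, c) ≡ 9 ≠ 0 (mod 11), P does NOT lie on the curve.


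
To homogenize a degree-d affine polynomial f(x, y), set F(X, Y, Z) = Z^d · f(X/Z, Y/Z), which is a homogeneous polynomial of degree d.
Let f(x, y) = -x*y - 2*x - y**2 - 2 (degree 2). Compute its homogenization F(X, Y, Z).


F(X, Y, Z) = -X*Y - 2*X*Z - Y**2 - 2*Z**2

deg(f) = 2.
Substitute x = X/Z, y = Y/Z into f, then multiply by Z^2.
  monomial -1·x^1·y^1 ↦ -1·X^1·Y^1·Z^0.
  monomial -2·x^1·y^0 ↦ -2·X^1·Y^0·Z^1.
  monomial -1·x^0·y^2 ↦ -1·X^0·Y^2·Z^0.
  monomial -2·x^0·y^0 ↦ -2·X^0·Y^0·Z^2.
Collecting: F(X, Y, Z) = -X*Y - 2*X*Z - Y**2 - 2*Z**2.


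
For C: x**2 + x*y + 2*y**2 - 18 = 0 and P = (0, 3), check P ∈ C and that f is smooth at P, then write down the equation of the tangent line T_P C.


Tangent line at P: 3*x + 12*y - 36 = 0.

Step 1: f(0, 3) = 0, so P lies on C.
Step 2: partial derivatives
  f_x(x, y) = 2*x + y, f_y(x, y) = x + 4*y.
  f_x(P) = 3, f_y(P) = 12 (gradient nonzero, so P is smooth).
Step 3: tangent line at P: 3·(x − 0) + 12·(y − 3) = 0.
Expanding: 3*x + 12*y - 36 = 0.


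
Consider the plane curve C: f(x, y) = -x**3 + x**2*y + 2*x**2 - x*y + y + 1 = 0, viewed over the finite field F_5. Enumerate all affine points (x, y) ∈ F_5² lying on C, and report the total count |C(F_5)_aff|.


Affine F_5-points: {(0, 4), (1, 3), (2, 3), (3, 4), (4, 2)}; count = 5.

For each of the 25 pairs (x, y) ∈ F_5², evaluate f(x, y) mod 5. Record the zeros.
  x = 0: [0↦1, 1↦2, 2↦3, 3↦4, 4↦0]  zeros at y ∈ {4}
  x = 1: [0↦2, 1↦3, 2↦4, 3↦0, 4↦1]  zeros at y ∈ {3}
  x = 2: [0↦1, 1↦4, 2↦2, 3↦0, 4↦3]  zeros at y ∈ {3}
  x = 3: [0↦2, 1↦4, 2↦1, 3↦3, 4↦0]  zeros at y ∈ {4}
  x = 4: [0↦4, 1↦2, 2↦0, 3↦3, 4↦1]  zeros at y ∈ {2}
Collecting zeros: affine points = {(0, 4), (1, 3), (2, 3), (3, 4), (4, 2)}.
Total count |C(F_5)_aff| = 5.


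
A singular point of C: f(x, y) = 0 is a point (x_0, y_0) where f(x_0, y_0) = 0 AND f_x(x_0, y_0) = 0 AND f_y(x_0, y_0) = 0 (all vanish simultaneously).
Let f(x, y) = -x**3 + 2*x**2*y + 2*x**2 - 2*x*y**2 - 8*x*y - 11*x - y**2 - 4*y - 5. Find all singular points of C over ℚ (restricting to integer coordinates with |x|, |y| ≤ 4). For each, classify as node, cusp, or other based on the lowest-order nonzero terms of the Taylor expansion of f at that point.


Singular points: {(-1, -3)}; classification: node.

Compute partial derivatives:
  f_x = -3*x**2 + 4*x*y + 4*x - 2*y**2 - 8*y - 11.
  f_y = 2*x**2 - 4*x*y - 8*x - 2*y - 4.
Scan x_0 ∈ {−4, ..., 4}. For each x_0, f_y(x_0, y) is a polynomial in y; find its integer roots y ∈ {−4, ..., 4}, then test f_x and f at those candidates.
  x = -4: f_y(-4, y) = 14*y + 60; no integer root y with |y| ≤ 4.
  x = -3: f_y(-3, y) = 10*y + 38; no integer root y with |y| ≤ 4.
  x = -2: f_y(-2, y) = 6*y + 20; no integer root y with |y| ≤ 4.
  x = -1: f_y(-1, y) = 2*y + 6; vanishes at y ∈ {-3}. (-1, -3): f_x = 0, f = 0 — SINGULAR.
  x = 0: f_y(0, y) = -2*y - 4; vanishes at y ∈ {-2}. (0, -2): f_x = -3 ≠ 0.
  x = 1: f_y(1, y) = -6*y - 10; no integer root y with |y| ≤ 4.
  x = 2: f_y(2, y) = -10*y - 12; no integer root y with |y| ≤ 4.
  x = 3: f_y(3, y) = -14*y - 10; no integer root y with |y| ≤ 4.
  x = 4: f_y(4, y) = -18*y - 4; no integer root y with |y| ≤ 4.
Only singular point on the grid: (-1, -3).
Classify: substitute x = -1 + u, y = -3 + v and expand: f = -u**3 + 2*u**2*v - u**2 - 2*u*v**2 + v**2.
No constant or linear terms (consistent with a singular point). Quadratic part: -u**2 + v**2. Cubic part: -u**3 + 2*u**2*v - 2*u*v**2.
The quadratic part v**2 - u**2 = (v − u)(v + u) splits into two distinct linear factors, so there are two distinct tangent lines y − -3 = ±(x − -1) — this is a node (ordinary double point).
Classification: node.


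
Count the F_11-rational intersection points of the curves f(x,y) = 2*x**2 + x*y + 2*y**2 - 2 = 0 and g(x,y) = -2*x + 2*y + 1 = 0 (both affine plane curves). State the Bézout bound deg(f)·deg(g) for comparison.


Common zeros: ∅; count = 0; Bézout bound = 2.

deg(f) = 2, deg(g) = 1, so Bézout bound = 2.
Scan x ∈ F_11. For each x, list the y ∈ F_11 with f(x, y) ≡ 0 and those with g(x, y) ≡ 0 (mod 11); the common zeros in that column are the intersection.
  x = 0: f ≡ 0 at y ∈ {1, 10}; g ≡ 0 at y ∈ {5}; common: ∅.
  x = 1: f ≡ 0 at y ∈ {0, 5}; g ≡ 0 at y ∈ {6}; common: ∅.
  x = 2: f ≡ 0 at y ∈ {5}; g ≡ 0 at y ∈ {7}; common: ∅.
  x = 3: f ≡ 0 at y ∈ ∅; g ≡ 0 at y ∈ {8}; common: ∅.
  x = 4: f ≡ 0 at y ∈ ∅; g ≡ 0 at y ∈ {9}; common: ∅.
  x = 5: f ≡ 0 at y ∈ {1, 2}; g ≡ 0 at y ∈ {10}; common: ∅.
  x = 6: f ≡ 0 at y ∈ {9, 10}; g ≡ 0 at y ∈ {0}; common: ∅.
  x = 7: f ≡ 0 at y ∈ ∅; g ≡ 0 at y ∈ {1}; common: ∅.
  x = 8: f ≡ 0 at y ∈ ∅; g ≡ 0 at y ∈ {2}; common: ∅.
  x = 9: f ≡ 0 at y ∈ {6}; g ≡ 0 at y ∈ {3}; common: ∅.
  x = 10: f ≡ 0 at y ∈ {0, 6}; g ≡ 0 at y ∈ {4}; common: ∅.
Collecting: common zeros = ∅, so the count is 0.
Comparison with the Bézout bound: 0 ≤ 2 = deg(f)·deg(g), as expected for curves with no common component (the affine F_11-count falls short of the bound because intersections may lie at infinity, over extension fields, or carry multiplicity).


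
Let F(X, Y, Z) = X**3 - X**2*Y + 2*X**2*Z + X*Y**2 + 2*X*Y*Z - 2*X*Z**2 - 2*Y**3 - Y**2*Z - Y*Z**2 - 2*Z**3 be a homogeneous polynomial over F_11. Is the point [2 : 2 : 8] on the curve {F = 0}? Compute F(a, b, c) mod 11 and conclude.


F(2,2,8) ≡ 0 (mod 11); P is on the curve.

Evaluate F(2, 2, 8) term-by-term (mod 11).
  X**3 ↦ 1·8·1·1 = 8
  -X**2*Y ↦ -1·4·2·1 = -8
  2*X**2*Z ↦ 2·4·1·8 = 64
  X*Y**2 ↦ 1·2·4·1 = 8
  2*X*Y*Z ↦ 2·2·2·8 = 64
  -2*X*Z**2 ↦ -2·2·1·64 = -256
  -2*Y**3 ↦ -2·1·8·1 = -16
  -Y**2*Z ↦ -1·1·4·8 = -32
  -Y*Z**2 ↦ -1·1·2·64 = -128
  -2*Z**3 ↦ -2·1·1·512 = -1024
Sum: F(2, 2, 8) = (8) + (-8) + (64) + (8) + (64) + (-256) + (-16) + (-32) + (-128) + (-1024) = -1320.
Reducing mod 11: -1320 ≡ 0 (mod 11).
Since F(a, b, c) ≡ 0 (mod 11), P lies on the curve.


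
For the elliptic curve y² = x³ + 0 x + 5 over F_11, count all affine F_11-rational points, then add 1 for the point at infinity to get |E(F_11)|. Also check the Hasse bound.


Affine points = {(0, 4), (0, 7), (4, 5), (4, 6), (5, 3), (5, 8), (6, 1), (6, 10), (8, 0), (10, 2), (10, 9)}; affine count = 11; |E(F_11)| = 12.

Discriminant check: Δ ∝ 4a³ + 27b² = 4·0³ + 27·5² = 4·0 + 27·25 ≡ 4 (mod 11). Nonzero ⇒ E is nonsingular.
For each x ∈ F_11, compute rhs = x³ + 0·x + 5 mod 11, then count y ∈ F_11 with y² ≡ rhs.
  x = 0: rhs = 5, matching y values: 4, 7 (2 points).
  x = 1: rhs = 6, matching y values: none (0 points).
  x = 2: rhs = 2, matching y values: none (0 points).
  x = 3: rhs = 10, matching y values: none (0 points).
  x = 4: rhs = 3, matching y values: 5, 6 (2 points).
  x = 5: rhs = 9, matching y values: 3, 8 (2 points).
  x = 6: rhs = 1, matching y values: 1, 10 (2 points).
  x = 7: rhs = 7, matching y values: none (0 points).
  x = 8: rhs = 0, matching y values: 0 (1 points).
  x = 9: rhs = 8, matching y values: none (0 points).
  x = 10: rhs = 4, matching y values: 2, 9 (2 points).
Total affine count: 11.
Full point count |E(F_11)| = 11 + 1 = 12.
Hasse bound: |12 − (11+1)| = |0| = 0 ≤ 2√11 ≈ 6.6332 ✓.


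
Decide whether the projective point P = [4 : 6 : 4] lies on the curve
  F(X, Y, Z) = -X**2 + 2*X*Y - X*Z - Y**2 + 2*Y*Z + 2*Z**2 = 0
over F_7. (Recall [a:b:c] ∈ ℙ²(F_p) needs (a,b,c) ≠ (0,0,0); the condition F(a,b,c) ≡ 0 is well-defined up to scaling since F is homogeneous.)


F(4,6,4) ≡ 4 (mod 7); P is NOT on the curve.

Evaluate F(4, 6, 4) term-by-term (mod 7).
  -X**2 ↦ -1·16·1·1 = -16
  2*X*Y ↦ 2·4·6·1 = 48
  -X*Z ↦ -1·4·1·4 = -16
  -Y**2 ↦ -1·1·36·1 = -36
  2*Y*Z ↦ 2·1·6·4 = 48
  2*Z**2 ↦ 2·1·1·16 = 32
Sum: F(4, 6, 4) = (-16) + (48) + (-16) + (-36) + (48) + (32) = 60.
Reducing mod 7: 60 ≡ 4 (mod 7).
Since F(a, b, c) ≡ 4 ≠ 0 (mod 7), P does NOT lie on the curve.


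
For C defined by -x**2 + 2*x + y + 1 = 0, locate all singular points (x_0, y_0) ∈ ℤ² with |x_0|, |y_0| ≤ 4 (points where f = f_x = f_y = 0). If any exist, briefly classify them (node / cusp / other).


No singular points in the scanned grid; C is smooth there.

Compute partial derivatives:
  f_x = 2 - 2*x.
  f_y = 1.
f_y = 1 is a nonzero constant, so f_y never vanishes: no point (x, y) can satisfy f = f_x = f_y = 0. In particular no (x, y) ∈ {−4, ..., 4}² is singular; the curve is smooth.


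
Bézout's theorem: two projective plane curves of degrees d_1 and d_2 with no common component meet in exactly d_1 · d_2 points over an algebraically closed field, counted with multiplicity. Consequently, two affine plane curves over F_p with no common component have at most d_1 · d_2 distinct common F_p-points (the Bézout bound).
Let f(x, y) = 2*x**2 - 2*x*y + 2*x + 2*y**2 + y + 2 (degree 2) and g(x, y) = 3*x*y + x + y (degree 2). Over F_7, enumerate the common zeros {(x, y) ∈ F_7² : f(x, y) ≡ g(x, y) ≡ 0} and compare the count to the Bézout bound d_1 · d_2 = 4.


Common zeros: ∅; count = 0; Bézout bound = 4.

deg(f) = 2, deg(g) = 2, so Bézout bound = 4.
Scan x ∈ F_7. For each x, list the y ∈ F_7 with f(x, y) ≡ 0 and those with g(x, y) ≡ 0 (mod 7); the common zeros in that column are the intersection.
  x = 0: f ≡ 0 at y ∈ ∅; g ≡ 0 at y ∈ {0}; common: ∅.
  x = 1: f ≡ 0 at y ∈ {1, 3}; g ≡ 0 at y ∈ {5}; common: ∅.
  x = 2: f ≡ 0 at y ∈ {0, 5}; g ≡ 0 at y ∈ ∅; common: ∅.
  x = 3: f ≡ 0 at y ∈ ∅; g ≡ 0 at y ∈ {6}; common: ∅.
  x = 4: f ≡ 0 at y ∈ {0}; g ≡ 0 at y ∈ {4}; common: ∅.
  x = 5: f ≡ 0 at y ∈ ∅; g ≡ 0 at y ∈ {1}; common: ∅.
  x = 6: f ≡ 0 at y ∈ {1}; g ≡ 0 at y ∈ {3}; common: ∅.
Collecting: common zeros = ∅, so the count is 0.
Comparison with the Bézout bound: 0 ≤ 4 = deg(f)·deg(g), as expected for curves with no common component (the affine F_7-count falls short of the bound because intersections may lie at infinity, over extension fields, or carry multiplicity).


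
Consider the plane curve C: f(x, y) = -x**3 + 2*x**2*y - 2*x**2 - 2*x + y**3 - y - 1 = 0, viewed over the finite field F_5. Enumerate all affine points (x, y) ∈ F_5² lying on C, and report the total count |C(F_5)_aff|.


Affine F_5-points: {(0, 2), (3, 2), (3, 4), (4, 0), (4, 2), (4, 3)}; count = 6.

For each of the 25 pairs (x, y) ∈ F_5², evaluate f(x, y) mod 5. Record the zeros.
  x = 0: [0↦4, 1↦4, 2↦0, 3↦3, 4↦4]  zeros at y ∈ {2}
  x = 1: [0↦4, 1↦1, 2↦4, 3↦4, 4↦2]  zeros at y ∈ ∅
  x = 2: [0↦4, 1↦2, 2↦1, 3↦2, 4↦1]  zeros at y ∈ ∅
  x = 3: [0↦3, 1↦1, 2↦0, 3↦1, 4↦0]  zeros at y ∈ {2, 4}
  x = 4: [0↦0, 1↦2, 2↦0, 3↦0, 4↦3]  zeros at y ∈ {0, 2, 3}
Collecting zeros: affine points = {(0, 2), (3, 2), (3, 4), (4, 0), (4, 2), (4, 3)}.
Total count |C(F_5)_aff| = 6.


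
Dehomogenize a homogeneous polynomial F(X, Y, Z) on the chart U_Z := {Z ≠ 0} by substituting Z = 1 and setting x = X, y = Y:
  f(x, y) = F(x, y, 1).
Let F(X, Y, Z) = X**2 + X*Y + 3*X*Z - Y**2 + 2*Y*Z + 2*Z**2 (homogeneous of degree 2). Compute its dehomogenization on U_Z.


f(x, y) = x**2 + x*y + 3*x - y**2 + 2*y + 2

On U_Z we set Z = 1. Each monomial c·X^i·Y^j·Z^k in F becomes c·x^i·y^j·1^k = c·x^i·y^j.
Substituting Z = 1: F(X, Y, 1) = x**2 + x*y + 3*x - y**2 + 2*y + 2.
Note: deg(f) ≤ deg(F) = 2; strict inequality happens when F is divisible by Z (lost terms).


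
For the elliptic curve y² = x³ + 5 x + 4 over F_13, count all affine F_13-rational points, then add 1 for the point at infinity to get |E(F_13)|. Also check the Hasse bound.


Affine points = {(0, 2), (0, 11), (1, 6), (1, 7), (2, 3), (2, 10), (4, 6), (4, 7), (6, 4), (6, 9), (8, 6), (8, 7), (10, 1), (10, 12), (11, 5), (11, 8)}; affine count = 16; |E(F_13)| = 17.

Discriminant check: Δ ∝ 4a³ + 27b² = 4·5³ + 27·4² = 4·125 + 27·16 ≡ 9 (mod 13). Nonzero ⇒ E is nonsingular.
For each x ∈ F_13, compute rhs = x³ + 5·x + 4 mod 13, then count y ∈ F_13 with y² ≡ rhs.
  x = 0: rhs = 4, matching y values: 2, 11 (2 points).
  x = 1: rhs = 10, matching y values: 6, 7 (2 points).
  x = 2: rhs = 9, matching y values: 3, 10 (2 points).
  x = 3: rhs = 7, matching y values: none (0 points).
  x = 4: rhs = 10, matching y values: 6, 7 (2 points).
  x = 5: rhs = 11, matching y values: none (0 points).
  x = 6: rhs = 3, matching y values: 4, 9 (2 points).
  x = 7: rhs = 5, matching y values: none (0 points).
  x = 8: rhs = 10, matching y values: 6, 7 (2 points).
  x = 9: rhs = 11, matching y values: none (0 points).
  x = 10: rhs = 1, matching y values: 1, 12 (2 points).
  x = 11: rhs = 12, matching y values: 5, 8 (2 points).
  x = 12: rhs = 11, matching y values: none (0 points).
Total affine count: 16.
Full point count |E(F_13)| = 16 + 1 = 17.
Hasse bound: |17 − (13+1)| = |3| = 3 ≤ 2√13 ≈ 7.2111 ✓.


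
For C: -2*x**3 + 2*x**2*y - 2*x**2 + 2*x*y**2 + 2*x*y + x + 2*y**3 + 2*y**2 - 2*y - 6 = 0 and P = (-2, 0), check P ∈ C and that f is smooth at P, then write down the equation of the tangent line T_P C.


Tangent line at P: -15*x + 2*y - 30 = 0.

Step 1: f(-2, 0) = 0, so P lies on C.
Step 2: partial derivatives
  f_x(x, y) = -6*x**2 + 4*x*y - 4*x + 2*y**2 + 2*y + 1, f_y(x, y) = 2*x**2 + 4*x*y + 2*x + 6*y**2 + 4*y - 2.
  f_x(P) = -15, f_y(P) = 2 (gradient nonzero, so P is smooth).
Step 3: tangent line at P: -15·(x − -2) + 2·(y − 0) = 0.
Expanding: -15*x + 2*y - 30 = 0.


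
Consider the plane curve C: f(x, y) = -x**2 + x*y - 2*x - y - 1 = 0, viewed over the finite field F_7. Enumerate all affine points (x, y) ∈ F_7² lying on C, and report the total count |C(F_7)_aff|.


Affine F_7-points: {(0, 6), (2, 2), (3, 1), (4, 6), (5, 2), (6, 0)}; count = 6.

For each of the 49 pairs (x, y) ∈ F_7², evaluate f(x, y) mod 7. Record the zeros.
  x = 0: [0↦6, 1↦5, 2↦4, 3↦3, 4↦2, 5↦1, 6↦0]  zeros at y ∈ {6}
  x = 1: [0↦3, 1↦3, 2↦3, 3↦3, 4↦3, 5↦3, 6↦3]  zeros at y ∈ ∅
  x = 2: [0↦5, 1↦6, 2↦0, 3↦1, 4↦2, 5↦3, 6↦4]  zeros at y ∈ {2}
  x = 3: [0↦5, 1↦0, 2↦2, 3↦4, 4↦6, 5↦1, 6↦3]  zeros at y ∈ {1}
  x = 4: [0↦3, 1↦6, 2↦2, 3↦5, 4↦1, 5↦4, 6↦0]  zeros at y ∈ {6}
  x = 5: [0↦6, 1↦3, 2↦0, 3↦4, 4↦1, 5↦5, 6↦2]  zeros at y ∈ {2}
  x = 6: [0↦0, 1↦5, 2↦3, 3↦1, 4↦6, 5↦4, 6↦2]  zeros at y ∈ {0}
Collecting zeros: affine points = {(0, 6), (2, 2), (3, 1), (4, 6), (5, 2), (6, 0)}.
Total count |C(F_7)_aff| = 6.


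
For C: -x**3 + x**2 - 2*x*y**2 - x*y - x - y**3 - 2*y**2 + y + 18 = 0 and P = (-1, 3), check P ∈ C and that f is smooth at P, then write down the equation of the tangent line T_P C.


Tangent line at P: -27*x - 25*y + 48 = 0.

Step 1: f(-1, 3) = 0, so P lies on C.
Step 2: partial derivatives
  f_x(x, y) = -3*x**2 + 2*x - 2*y**2 - y - 1, f_y(x, y) = -4*x*y - x - 3*y**2 - 4*y + 1.
  f_x(P) = -27, f_y(P) = -25 (gradient nonzero, so P is smooth).
Step 3: tangent line at P: -27·(x − -1) + -25·(y − 3) = 0.
Expanding: -27*x - 25*y + 48 = 0.


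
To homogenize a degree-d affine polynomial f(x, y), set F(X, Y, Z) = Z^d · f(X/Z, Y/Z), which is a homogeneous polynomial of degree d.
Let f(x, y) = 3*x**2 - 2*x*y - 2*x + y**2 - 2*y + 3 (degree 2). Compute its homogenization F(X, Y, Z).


F(X, Y, Z) = 3*X**2 - 2*X*Y - 2*X*Z + Y**2 - 2*Y*Z + 3*Z**2

deg(f) = 2.
Substitute x = X/Z, y = Y/Z into f, then multiply by Z^2.
  monomial 3·x^2·y^0 ↦ 3·X^2·Y^0·Z^0.
  monomial -2·x^1·y^1 ↦ -2·X^1·Y^1·Z^0.
  monomial -2·x^1·y^0 ↦ -2·X^1·Y^0·Z^1.
  monomial 1·x^0·y^2 ↦ 1·X^0·Y^2·Z^0.
  monomial -2·x^0·y^1 ↦ -2·X^0·Y^1·Z^1.
  monomial 3·x^0·y^0 ↦ 3·X^0·Y^0·Z^2.
Collecting: F(X, Y, Z) = 3*X**2 - 2*X*Y - 2*X*Z + Y**2 - 2*Y*Z + 3*Z**2.


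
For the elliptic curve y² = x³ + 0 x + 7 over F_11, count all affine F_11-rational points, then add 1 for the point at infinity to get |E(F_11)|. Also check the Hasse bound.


Affine points = {(2, 2), (2, 9), (3, 1), (3, 10), (4, 4), (4, 7), (5, 0), (6, 5), (6, 6), (7, 3), (7, 8)}; affine count = 11; |E(F_11)| = 12.

Discriminant check: Δ ∝ 4a³ + 27b² = 4·0³ + 27·7² = 4·0 + 27·49 ≡ 3 (mod 11). Nonzero ⇒ E is nonsingular.
For each x ∈ F_11, compute rhs = x³ + 0·x + 7 mod 11, then count y ∈ F_11 with y² ≡ rhs.
  x = 0: rhs = 7, matching y values: none (0 points).
  x = 1: rhs = 8, matching y values: none (0 points).
  x = 2: rhs = 4, matching y values: 2, 9 (2 points).
  x = 3: rhs = 1, matching y values: 1, 10 (2 points).
  x = 4: rhs = 5, matching y values: 4, 7 (2 points).
  x = 5: rhs = 0, matching y values: 0 (1 points).
  x = 6: rhs = 3, matching y values: 5, 6 (2 points).
  x = 7: rhs = 9, matching y values: 3, 8 (2 points).
  x = 8: rhs = 2, matching y values: none (0 points).
  x = 9: rhs = 10, matching y values: none (0 points).
  x = 10: rhs = 6, matching y values: none (0 points).
Total affine count: 11.
Full point count |E(F_11)| = 11 + 1 = 12.
Hasse bound: |12 − (11+1)| = |0| = 0 ≤ 2√11 ≈ 6.6332 ✓.


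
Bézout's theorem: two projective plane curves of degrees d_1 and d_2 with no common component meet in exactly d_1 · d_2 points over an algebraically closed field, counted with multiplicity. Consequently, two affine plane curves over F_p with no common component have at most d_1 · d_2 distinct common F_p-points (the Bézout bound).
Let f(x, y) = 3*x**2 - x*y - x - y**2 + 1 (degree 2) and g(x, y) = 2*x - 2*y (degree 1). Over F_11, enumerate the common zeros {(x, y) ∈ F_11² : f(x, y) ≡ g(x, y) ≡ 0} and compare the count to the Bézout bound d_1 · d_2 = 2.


Common zeros: ∅; count = 0; Bézout bound = 2.

deg(f) = 2, deg(g) = 1, so Bézout bound = 2.
Scan x ∈ F_11. For each x, list the y ∈ F_11 with f(x, y) ≡ 0 and those with g(x, y) ≡ 0 (mod 11); the common zeros in that column are the intersection.
  x = 0: f ≡ 0 at y ∈ {1, 10}; g ≡ 0 at y ∈ {0}; common: ∅.
  x = 1: f ≡ 0 at y ∈ ∅; g ≡ 0 at y ∈ {1}; common: ∅.
  x = 2: f ≡ 0 at y ∈ {0, 9}; g ≡ 0 at y ∈ {2}; common: ∅.
  x = 3: f ≡ 0 at y ∈ ∅; g ≡ 0 at y ∈ {3}; common: ∅.
  x = 4: f ≡ 0 at y ∈ {2, 5}; g ≡ 0 at y ∈ {4}; common: ∅.
  x = 5: f ≡ 0 at y ∈ {8, 9}; g ≡ 0 at y ∈ {5}; common: ∅.
  x = 6: f ≡ 0 at y ∈ ∅; g ≡ 0 at y ∈ {6}; common: ∅.
  x = 7: f ≡ 0 at y ∈ ∅; g ≡ 0 at y ∈ {7}; common: ∅.
  x = 8: f ≡ 0 at y ∈ {1, 2}; g ≡ 0 at y ∈ {8}; common: ∅.
  x = 9: f ≡ 0 at y ∈ {5, 8}; g ≡ 0 at y ∈ {9}; common: ∅.
  x = 10: f ≡ 0 at y ∈ ∅; g ≡ 0 at y ∈ {10}; common: ∅.
Collecting: common zeros = ∅, so the count is 0.
Comparison with the Bézout bound: 0 ≤ 2 = deg(f)·deg(g), as expected for curves with no common component (the affine F_11-count falls short of the bound because intersections may lie at infinity, over extension fields, or carry multiplicity).


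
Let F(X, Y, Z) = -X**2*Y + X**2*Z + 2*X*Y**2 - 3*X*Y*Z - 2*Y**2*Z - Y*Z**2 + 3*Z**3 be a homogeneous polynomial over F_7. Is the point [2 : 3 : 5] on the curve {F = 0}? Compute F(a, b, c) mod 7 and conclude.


F(2,3,5) ≡ 3 (mod 7); P is NOT on the curve.

Evaluate F(2, 3, 5) term-by-term (mod 7).
  -X**2*Y ↦ -1·4·3·1 = -12
  X**2*Z ↦ 1·4·1·5 = 20
  2*X*Y**2 ↦ 2·2·9·1 = 36
  -3*X*Y*Z ↦ -3·2·3·5 = -90
  -2*Y**2*Z ↦ -2·1·9·5 = -90
  -Y*Z**2 ↦ -1·1·3·25 = -75
  3*Z**3 ↦ 3·1·1·125 = 375
Sum: F(2, 3, 5) = (-12) + (20) + (36) + (-90) + (-90) + (-75) + (375) = 164.
Reducing mod 7: 164 ≡ 3 (mod 7).
Since F(a, b, c) ≡ 3 ≠ 0 (mod 7), P does NOT lie on the curve.


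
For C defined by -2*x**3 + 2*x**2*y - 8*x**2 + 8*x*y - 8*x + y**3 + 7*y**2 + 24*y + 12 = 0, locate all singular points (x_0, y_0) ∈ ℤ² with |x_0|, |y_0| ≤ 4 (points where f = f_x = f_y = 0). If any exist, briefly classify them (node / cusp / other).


Singular points: {(-2, -2)}; classification: cusp.

Compute partial derivatives:
  f_x = -6*x**2 + 4*x*y - 16*x + 8*y - 8.
  f_y = 2*x**2 + 8*x + 3*y**2 + 14*y + 24.
Scan x_0 ∈ {−4, ..., 4}. For each x_0, f_y(x_0, y) is a polynomial in y; find its integer roots y ∈ {−4, ..., 4}, then test f_x and f at those candidates.
  x = -4: f_y(-4, y) = 3*y**2 + 14*y + 24; no integer root y with |y| ≤ 4.
  x = -3: f_y(-3, y) = 3*y**2 + 14*y + 18; no integer root y with |y| ≤ 4.
  x = -2: f_y(-2, y) = 3*y**2 + 14*y + 16; vanishes at y ∈ {-2}. (-2, -2): f_x = 0, f = 0 — SINGULAR.
  x = -1: f_y(-1, y) = 3*y**2 + 14*y + 18; no integer root y with |y| ≤ 4.
  x = 0: f_y(0, y) = 3*y**2 + 14*y + 24; no integer root y with |y| ≤ 4.
  x = 1: f_y(1, y) = 3*y**2 + 14*y + 34; no integer root y with |y| ≤ 4.
  x = 2: f_y(2, y) = 3*y**2 + 14*y + 48; no integer root y with |y| ≤ 4.
  x = 3: f_y(3, y) = 3*y**2 + 14*y + 66; no integer root y with |y| ≤ 4.
  x = 4: f_y(4, y) = 3*y**2 + 14*y + 88; no integer root y with |y| ≤ 4.
Only singular point on the grid: (-2, -2).
Classify: substitute x = -2 + u, y = -2 + v and expand: f = -2*u**3 + 2*u**2*v + v**3 + v**2.
No constant or linear terms (consistent with a singular point). Quadratic part: v**2. Cubic part: -2*u**3 + 2*u**2*v + v**3.
The quadratic part v**2 is a perfect square, so there is a single (double) tangent line v = 0, i.e. y = -2. Restricting the cubic part to that line (v = 0) leaves -2*u**3 ≠ 0, so f is not divisible by v and the branch is v² ≈ 2*u**3 to lowest order — this is a cusp.
Classification: cusp.


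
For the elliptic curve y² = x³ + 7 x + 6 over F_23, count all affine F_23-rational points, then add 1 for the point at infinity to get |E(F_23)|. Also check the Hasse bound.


Affine points = {(0, 11), (0, 12), (3, 10), (3, 13), (4, 11), (4, 12), (9, 4), (9, 19), (10, 8), (10, 15), (12, 1), (12, 22), (15, 6), (15, 17), (17, 1), (17, 22), (19, 11), (19, 12), (20, 2), (20, 21)}; affine count = 20; |E(F_23)| = 21.

Discriminant check: Δ ∝ 4a³ + 27b² = 4·7³ + 27·6² = 4·343 + 27·36 ≡ 21 (mod 23). Nonzero ⇒ E is nonsingular.
For each x ∈ F_23, compute rhs = x³ + 7·x + 6 mod 23, then count y ∈ F_23 with y² ≡ rhs.
  x = 0: rhs = 6, matching y values: 11, 12 (2 points).
  x = 1: rhs = 14, matching y values: none (0 points).
  x = 2: rhs = 5, matching y values: none (0 points).
  x = 3: rhs = 8, matching y values: 10, 13 (2 points).
  x = 4: rhs = 6, matching y values: 11, 12 (2 points).
  x = 5: rhs = 5, matching y values: none (0 points).
  x = 6: rhs = 11, matching y values: none (0 points).
  x = 7: rhs = 7, matching y values: none (0 points).
  x = 8: rhs = 22, matching y values: none (0 points).
  x = 9: rhs = 16, matching y values: 4, 19 (2 points).
  x = 10: rhs = 18, matching y values: 8, 15 (2 points).
  x = 11: rhs = 11, matching y values: none (0 points).
  x = 12: rhs = 1, matching y values: 1, 22 (2 points).
  x = 13: rhs = 17, matching y values: none (0 points).
  x = 14: rhs = 19, matching y values: none (0 points).
  x = 15: rhs = 13, matching y values: 6, 17 (2 points).
  x = 16: rhs = 5, matching y values: none (0 points).
  x = 17: rhs = 1, matching y values: 1, 22 (2 points).
  x = 18: rhs = 7, matching y values: none (0 points).
  x = 19: rhs = 6, matching y values: 11, 12 (2 points).
  x = 20: rhs = 4, matching y values: 2, 21 (2 points).
  x = 21: rhs = 7, matching y values: none (0 points).
  x = 22: rhs = 21, matching y values: none (0 points).
Total affine count: 20.
Full point count |E(F_23)| = 20 + 1 = 21.
Hasse bound: |21 − (23+1)| = |-3| = 3 ≤ 2√23 ≈ 9.5917 ✓.


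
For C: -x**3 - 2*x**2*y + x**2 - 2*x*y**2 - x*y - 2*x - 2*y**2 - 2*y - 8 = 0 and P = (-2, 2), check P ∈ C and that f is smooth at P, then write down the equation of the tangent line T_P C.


Tangent line at P: -12*x - 24 = 0.

Step 1: f(-2, 2) = 0, so P lies on C.
Step 2: partial derivatives
  f_x(x, y) = -3*x**2 - 4*x*y + 2*x - 2*y**2 - y - 2, f_y(x, y) = -2*x**2 - 4*x*y - x - 4*y - 2.
  f_x(P) = -12, f_y(P) = 0 (gradient nonzero, so P is smooth).
Step 3: tangent line at P: -12·(x − -2) + 0·(y − 2) = 0.
Expanding: -12*x - 24 = 0.


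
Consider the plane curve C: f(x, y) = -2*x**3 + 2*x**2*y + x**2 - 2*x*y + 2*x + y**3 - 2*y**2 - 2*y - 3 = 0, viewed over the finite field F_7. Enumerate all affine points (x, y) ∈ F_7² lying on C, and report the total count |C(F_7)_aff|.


Affine F_7-points: {(0, 2), (0, 3), (0, 4), (1, 5), (2, 2), (3, 0), (4, 2), (5, 6), (6, 6)}; count = 9.

For each of the 49 pairs (x, y) ∈ F_7², evaluate f(x, y) mod 7. Record the zeros.
  x = 0: [0↦4, 1↦1, 2↦0, 3↦0, 4↦0, 5↦6, 6↦3]  zeros at y ∈ {2, 3, 4}
  x = 1: [0↦5, 1↦2, 2↦1, 3↦1, 4↦1, 5↦0, 6↦4]  zeros at y ∈ {5}
  x = 2: [0↦3, 1↦4, 2↦0, 3↦4, 4↦1, 5↦4, 6↦5]  zeros at y ∈ {2}
  x = 3: [0↦0, 1↦2, 2↦6, 3↦4, 4↦2, 5↦6, 6↦1]  zeros at y ∈ {0}
  x = 4: [0↦5, 1↦5, 2↦0, 3↦3, 4↦6, 5↦1, 6↦1]  zeros at y ∈ {2}
  x = 5: [0↦6, 1↦1, 2↦5, 3↦3, 4↦1, 5↦5, 6↦0]  zeros at y ∈ {6}
  x = 6: [0↦5, 1↦6, 2↦2, 3↦6, 4↦3, 5↦6, 6↦0]  zeros at y ∈ {6}
Collecting zeros: affine points = {(0, 2), (0, 3), (0, 4), (1, 5), (2, 2), (3, 0), (4, 2), (5, 6), (6, 6)}.
Total count |C(F_7)_aff| = 9.


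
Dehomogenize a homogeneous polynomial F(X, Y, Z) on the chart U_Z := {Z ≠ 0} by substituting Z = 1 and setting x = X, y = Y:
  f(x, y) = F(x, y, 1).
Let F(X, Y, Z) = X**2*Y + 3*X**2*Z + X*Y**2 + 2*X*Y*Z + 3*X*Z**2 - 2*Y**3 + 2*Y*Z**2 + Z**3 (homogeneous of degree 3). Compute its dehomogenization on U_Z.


f(x, y) = x**2*y + 3*x**2 + x*y**2 + 2*x*y + 3*x - 2*y**3 + 2*y + 1

On U_Z we set Z = 1. Each monomial c·X^i·Y^j·Z^k in F becomes c·x^i·y^j·1^k = c·x^i·y^j.
Substituting Z = 1: F(X, Y, 1) = x**2*y + 3*x**2 + x*y**2 + 2*x*y + 3*x - 2*y**3 + 2*y + 1.
Note: deg(f) ≤ deg(F) = 3; strict inequality happens when F is divisible by Z (lost terms).


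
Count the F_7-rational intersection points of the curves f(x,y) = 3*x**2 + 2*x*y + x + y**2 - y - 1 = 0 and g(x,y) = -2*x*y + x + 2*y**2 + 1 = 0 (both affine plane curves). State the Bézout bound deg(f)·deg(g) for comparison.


Common zeros: {(3, 1)}; count = 1; Bézout bound = 4.

deg(f) = 2, deg(g) = 2, so Bézout bound = 4.
Scan x ∈ F_7. For each x, list the y ∈ F_7 with f(x, y) ≡ 0 and those with g(x, y) ≡ 0 (mod 7); the common zeros in that column are the intersection.
  x = 0: f ≡ 0 at y ∈ ∅; g ≡ 0 at y ∈ ∅; common: ∅.
  x = 1: f ≡ 0 at y ∈ ∅; g ≡ 0 at y ∈ {3, 5}; common: ∅.
  x = 2: f ≡ 0 at y ∈ ∅; g ≡ 0 at y ∈ ∅; common: ∅.
  x = 3: f ≡ 0 at y ∈ {1}; g ≡ 0 at y ∈ {1, 2}; common: {1}.
  x = 4: f ≡ 0 at y ∈ ∅; g ≡ 0 at y ∈ ∅; common: ∅.
  x = 5: f ≡ 0 at y ∈ ∅; g ≡ 0 at y ∈ ∅; common: ∅.
  x = 6: f ≡ 0 at y ∈ ∅; g ≡ 0 at y ∈ {0, 6}; common: ∅.
Collecting: common zeros = {(3, 1)}, so the count is 1.
Comparison with the Bézout bound: 1 ≤ 4 = deg(f)·deg(g), as expected for curves with no common component (the affine F_7-count falls short of the bound because intersections may lie at infinity, over extension fields, or carry multiplicity).


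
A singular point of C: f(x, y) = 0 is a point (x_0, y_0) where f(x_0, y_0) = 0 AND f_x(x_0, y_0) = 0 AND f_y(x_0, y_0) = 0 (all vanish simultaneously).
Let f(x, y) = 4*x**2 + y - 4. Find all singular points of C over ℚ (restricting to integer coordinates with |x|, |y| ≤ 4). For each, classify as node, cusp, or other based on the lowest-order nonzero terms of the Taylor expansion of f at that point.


No singular points in the scanned grid; C is smooth there.

Compute partial derivatives:
  f_x = 8*x.
  f_y = 1.
f_y = 1 is a nonzero constant, so f_y never vanishes: no point (x, y) can satisfy f = f_x = f_y = 0. In particular no (x, y) ∈ {−4, ..., 4}² is singular; the curve is smooth.


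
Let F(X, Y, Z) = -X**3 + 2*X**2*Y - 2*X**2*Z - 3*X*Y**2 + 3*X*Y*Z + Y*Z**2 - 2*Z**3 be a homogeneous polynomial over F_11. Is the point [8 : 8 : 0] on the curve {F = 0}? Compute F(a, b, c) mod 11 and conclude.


F(8,8,0) ≡ 10 (mod 11); P is NOT on the curve.

Evaluate F(8, 8, 0) term-by-term (mod 11).
  -X**3 ↦ -1·512·1·1 = -512
  2*X**2*Y ↦ 2·64·8·1 = 1024
  -2*X**2*Z ↦ -2·64·1·0 = 0
  -3*X*Y**2 ↦ -3·8·64·1 = -1536
  3*X*Y*Z ↦ 3·8·8·0 = 0
  Y*Z**2 ↦ 1·1·8·0 = 0
  -2*Z**3 ↦ -2·1·1·0 = 0
Sum: F(8, 8, 0) = (-512) + (1024) + (0) + (-1536) + (0) + (0) + (0) = -1024.
Reducing mod 11: -1024 ≡ 10 (mod 11).
Since F(a, b, c) ≡ 10 ≠ 0 (mod 11), P does NOT lie on the curve.


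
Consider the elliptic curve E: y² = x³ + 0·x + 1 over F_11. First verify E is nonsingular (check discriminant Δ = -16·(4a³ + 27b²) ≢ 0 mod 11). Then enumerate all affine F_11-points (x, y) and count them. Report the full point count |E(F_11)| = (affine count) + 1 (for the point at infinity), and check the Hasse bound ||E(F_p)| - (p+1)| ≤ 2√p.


Affine points = {(0, 1), (0, 10), (2, 3), (2, 8), (5, 4), (5, 7), (7, 5), (7, 6), (9, 2), (9, 9), (10, 0)}; affine count = 11; |E(F_11)| = 12.

Discriminant check: Δ ∝ 4a³ + 27b² = 4·0³ + 27·1² = 4·0 + 27·1 ≡ 5 (mod 11). Nonzero ⇒ E is nonsingular.
For each x ∈ F_11, compute rhs = x³ + 0·x + 1 mod 11, then count y ∈ F_11 with y² ≡ rhs.
  x = 0: rhs = 1, matching y values: 1, 10 (2 points).
  x = 1: rhs = 2, matching y values: none (0 points).
  x = 2: rhs = 9, matching y values: 3, 8 (2 points).
  x = 3: rhs = 6, matching y values: none (0 points).
  x = 4: rhs = 10, matching y values: none (0 points).
  x = 5: rhs = 5, matching y values: 4, 7 (2 points).
  x = 6: rhs = 8, matching y values: none (0 points).
  x = 7: rhs = 3, matching y values: 5, 6 (2 points).
  x = 8: rhs = 7, matching y values: none (0 points).
  x = 9: rhs = 4, matching y values: 2, 9 (2 points).
  x = 10: rhs = 0, matching y values: 0 (1 points).
Total affine count: 11.
Full point count |E(F_11)| = 11 + 1 = 12.
Hasse bound: |12 − (11+1)| = |0| = 0 ≤ 2√11 ≈ 6.6332 ✓.


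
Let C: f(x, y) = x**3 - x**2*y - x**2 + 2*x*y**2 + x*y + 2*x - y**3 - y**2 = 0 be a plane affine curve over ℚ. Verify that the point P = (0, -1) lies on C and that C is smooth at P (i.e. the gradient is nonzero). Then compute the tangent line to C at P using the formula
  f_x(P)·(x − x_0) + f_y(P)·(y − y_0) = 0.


Tangent line at P: 3*x - y - 1 = 0.

Step 1: f(0, -1) = 0, so P lies on C.
Step 2: partial derivatives
  f_x(x, y) = 3*x**2 - 2*x*y - 2*x + 2*y**2 + y + 2, f_y(x, y) = -x**2 + 4*x*y + x - 3*y**2 - 2*y.
  f_x(P) = 3, f_y(P) = -1 (gradient nonzero, so P is smooth).
Step 3: tangent line at P: 3·(x − 0) + -1·(y − -1) = 0.
Expanding: 3*x - y - 1 = 0.
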